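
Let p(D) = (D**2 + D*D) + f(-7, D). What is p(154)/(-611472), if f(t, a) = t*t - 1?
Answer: -5935/76434 ≈ -0.077649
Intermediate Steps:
f(t, a) = -1 + t**2 (f(t, a) = t**2 - 1 = -1 + t**2)
p(D) = 48 + 2*D**2 (p(D) = (D**2 + D*D) + (-1 + (-7)**2) = (D**2 + D**2) + (-1 + 49) = 2*D**2 + 48 = 48 + 2*D**2)
p(154)/(-611472) = (48 + 2*154**2)/(-611472) = (48 + 2*23716)*(-1/611472) = (48 + 47432)*(-1/611472) = 47480*(-1/611472) = -5935/76434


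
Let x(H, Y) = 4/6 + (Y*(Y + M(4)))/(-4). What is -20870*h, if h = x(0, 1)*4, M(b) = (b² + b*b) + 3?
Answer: 2087000/3 ≈ 6.9567e+5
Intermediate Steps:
M(b) = 3 + 2*b² (M(b) = (b² + b²) + 3 = 2*b² + 3 = 3 + 2*b²)
x(H, Y) = ⅔ - Y*(35 + Y)/4 (x(H, Y) = 4/6 + (Y*(Y + (3 + 2*4²)))/(-4) = 4*(⅙) + (Y*(Y + (3 + 2*16)))*(-¼) = ⅔ + (Y*(Y + (3 + 32)))*(-¼) = ⅔ + (Y*(Y + 35))*(-¼) = ⅔ + (Y*(35 + Y))*(-¼) = ⅔ - Y*(35 + Y)/4)
h = -100/3 (h = (⅔ - 35/4*1 - ¼*1²)*4 = (⅔ - 35/4 - ¼*1)*4 = (⅔ - 35/4 - ¼)*4 = -25/3*4 = -100/3 ≈ -33.333)
-20870*h = -20870*(-100/3) = 2087000/3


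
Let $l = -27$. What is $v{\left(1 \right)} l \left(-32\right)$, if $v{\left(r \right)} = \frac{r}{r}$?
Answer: $864$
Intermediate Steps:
$v{\left(r \right)} = 1$
$v{\left(1 \right)} l \left(-32\right) = 1 \left(-27\right) \left(-32\right) = \left(-27\right) \left(-32\right) = 864$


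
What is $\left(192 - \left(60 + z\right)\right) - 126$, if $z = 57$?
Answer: $-51$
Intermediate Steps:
$\left(192 - \left(60 + z\right)\right) - 126 = \left(192 - 117\right) - 126 = 75 - 126 = -51$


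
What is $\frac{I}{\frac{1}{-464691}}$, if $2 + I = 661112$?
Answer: $-307211867010$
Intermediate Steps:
$I = 661110$ ($I = -2 + 661112 = 661110$)
$\frac{I}{\frac{1}{-464691}} = \frac{661110}{\frac{1}{-464691}} = \frac{661110}{- \frac{1}{464691}} = 661110 \left(-464691\right) = -307211867010$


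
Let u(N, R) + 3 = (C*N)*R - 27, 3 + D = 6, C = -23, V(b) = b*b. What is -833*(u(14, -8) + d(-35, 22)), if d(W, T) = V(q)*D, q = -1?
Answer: -2123317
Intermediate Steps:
V(b) = b²
D = 3 (D = -3 + 6 = 3)
d(W, T) = 3 (d(W, T) = (-1)²*3 = 1*3 = 3)
u(N, R) = -30 - 23*N*R (u(N, R) = -3 + ((-23*N)*R - 27) = -3 + (-23*N*R - 27) = -3 + (-27 - 23*N*R) = -30 - 23*N*R)
-833*(u(14, -8) + d(-35, 22)) = -833*((-30 - 23*14*(-8)) + 3) = -833*((-30 + 2576) + 3) = -833*(2546 + 3) = -833*2549 = -2123317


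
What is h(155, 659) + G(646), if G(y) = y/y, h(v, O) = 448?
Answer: 449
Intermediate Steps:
G(y) = 1
h(155, 659) + G(646) = 448 + 1 = 449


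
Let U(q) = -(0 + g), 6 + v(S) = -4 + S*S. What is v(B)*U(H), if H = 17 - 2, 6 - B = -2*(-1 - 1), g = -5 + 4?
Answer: -6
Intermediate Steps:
g = -1
B = 2 (B = 6 - (-2)*(-1 - 1) = 6 - (-2)*(-2) = 6 - 1*4 = 6 - 4 = 2)
v(S) = -10 + S² (v(S) = -6 + (-4 + S*S) = -6 + (-4 + S²) = -10 + S²)
H = 15
U(q) = 1 (U(q) = -(0 - 1) = -1*(-1) = 1)
v(B)*U(H) = (-10 + 2²)*1 = (-10 + 4)*1 = -6*1 = -6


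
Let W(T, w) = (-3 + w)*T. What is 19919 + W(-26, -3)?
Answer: 20075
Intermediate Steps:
W(T, w) = T*(-3 + w)
19919 + W(-26, -3) = 19919 - 26*(-3 - 3) = 19919 - 26*(-6) = 19919 + 156 = 20075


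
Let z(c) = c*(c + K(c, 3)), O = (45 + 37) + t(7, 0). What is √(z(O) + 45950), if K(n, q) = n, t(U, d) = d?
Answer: √59398 ≈ 243.72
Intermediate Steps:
O = 82 (O = (45 + 37) + 0 = 82 + 0 = 82)
z(c) = 2*c² (z(c) = c*(c + c) = c*(2*c) = 2*c²)
√(z(O) + 45950) = √(2*82² + 45950) = √(2*6724 + 45950) = √(13448 + 45950) = √59398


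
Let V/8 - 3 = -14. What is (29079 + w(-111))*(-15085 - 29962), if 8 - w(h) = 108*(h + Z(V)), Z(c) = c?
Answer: -2278432213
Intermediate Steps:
V = -88 (V = 24 + 8*(-14) = 24 - 112 = -88)
w(h) = 9512 - 108*h (w(h) = 8 - 108*(h - 88) = 8 - 108*(-88 + h) = 8 - (-9504 + 108*h) = 8 + (9504 - 108*h) = 9512 - 108*h)
(29079 + w(-111))*(-15085 - 29962) = (29079 + (9512 - 108*(-111)))*(-15085 - 29962) = (29079 + (9512 + 11988))*(-45047) = (29079 + 21500)*(-45047) = 50579*(-45047) = -2278432213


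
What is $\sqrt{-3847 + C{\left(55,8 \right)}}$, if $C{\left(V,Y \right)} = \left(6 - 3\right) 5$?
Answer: $2 i \sqrt{958} \approx 61.903 i$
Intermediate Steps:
$C{\left(V,Y \right)} = 15$ ($C{\left(V,Y \right)} = 3 \cdot 5 = 15$)
$\sqrt{-3847 + C{\left(55,8 \right)}} = \sqrt{-3847 + 15} = \sqrt{-3832} = 2 i \sqrt{958}$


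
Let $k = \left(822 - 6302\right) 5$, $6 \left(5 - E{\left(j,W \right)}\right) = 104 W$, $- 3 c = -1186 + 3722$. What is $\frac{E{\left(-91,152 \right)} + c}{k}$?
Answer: $\frac{139}{1096} \approx 0.12682$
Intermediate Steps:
$c = - \frac{2536}{3}$ ($c = - \frac{-1186 + 3722}{3} = \left(- \frac{1}{3}\right) 2536 = - \frac{2536}{3} \approx -845.33$)
$E{\left(j,W \right)} = 5 - \frac{52 W}{3}$ ($E{\left(j,W \right)} = 5 - \frac{104 W}{6} = 5 - \frac{52 W}{3}$)
$k = -27400$ ($k = \left(822 - 6302\right) 5 = \left(-5480\right) 5 = -27400$)
$\frac{E{\left(-91,152 \right)} + c}{k} = \frac{\left(5 - \frac{7904}{3}\right) - \frac{2536}{3}}{-27400} = \left(\left(5 - \frac{7904}{3}\right) - \frac{2536}{3}\right) \left(- \frac{1}{27400}\right) = \left(- \frac{7889}{3} - \frac{2536}{3}\right) \left(- \frac{1}{27400}\right) = \left(-3475\right) \left(- \frac{1}{27400}\right) = \frac{139}{1096}$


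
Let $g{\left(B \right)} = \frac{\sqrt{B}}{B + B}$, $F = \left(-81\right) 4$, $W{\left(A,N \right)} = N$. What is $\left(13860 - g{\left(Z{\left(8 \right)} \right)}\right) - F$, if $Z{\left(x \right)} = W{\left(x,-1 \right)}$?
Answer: $14184 + \frac{i}{2} \approx 14184.0 + 0.5 i$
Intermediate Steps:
$Z{\left(x \right)} = -1$
$F = -324$
$g{\left(B \right)} = \frac{1}{2 \sqrt{B}}$ ($g{\left(B \right)} = \frac{\sqrt{B}}{2 B} = \frac{1}{2 B} \sqrt{B} = \frac{1}{2 \sqrt{B}}$)
$\left(13860 - g{\left(Z{\left(8 \right)} \right)}\right) - F = \left(13860 - \frac{1}{2 i}\right) - -324 = \left(13860 - \frac{\left(-1\right) i}{2}\right) + 324 = \left(13860 - - \frac{i}{2}\right) + 324 = \left(13860 + \frac{i}{2}\right) + 324 = 14184 + \frac{i}{2}$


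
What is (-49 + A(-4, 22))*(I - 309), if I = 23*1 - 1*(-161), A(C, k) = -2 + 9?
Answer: 5250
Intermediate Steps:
A(C, k) = 7
I = 184 (I = 23 + 161 = 184)
(-49 + A(-4, 22))*(I - 309) = (-49 + 7)*(184 - 309) = -42*(-125) = 5250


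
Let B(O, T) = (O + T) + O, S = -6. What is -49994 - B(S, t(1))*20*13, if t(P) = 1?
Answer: -47134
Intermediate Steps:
B(O, T) = T + 2*O
-49994 - B(S, t(1))*20*13 = -49994 - (1 + 2*(-6))*20*13 = -49994 - (1 - 12)*20*13 = -49994 - (-11*20)*13 = -49994 - (-220)*13 = -49994 - 1*(-2860) = -49994 + 2860 = -47134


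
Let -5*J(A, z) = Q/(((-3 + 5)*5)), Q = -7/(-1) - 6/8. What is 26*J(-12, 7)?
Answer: -13/4 ≈ -3.2500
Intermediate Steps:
Q = 25/4 (Q = -7*(-1) - 6*⅛ = 7 - ¾ = 25/4 ≈ 6.2500)
J(A, z) = -⅛ (J(A, z) = -5/(4*((-3 + 5)*5)) = -5/(4*(2*5)) = -5/(4*10) = -⅕*5/8 = -⅛)
26*J(-12, 7) = 26*(-⅛) = -13/4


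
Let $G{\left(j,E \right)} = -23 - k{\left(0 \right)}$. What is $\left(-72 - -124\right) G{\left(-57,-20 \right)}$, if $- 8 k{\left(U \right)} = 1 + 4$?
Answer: $- \frac{2327}{2} \approx -1163.5$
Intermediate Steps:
$k{\left(U \right)} = - \frac{5}{8}$ ($k{\left(U \right)} = - \frac{1 + 4}{8} = \left(- \frac{1}{8}\right) 5 = - \frac{5}{8}$)
$G{\left(j,E \right)} = - \frac{179}{8}$ ($G{\left(j,E \right)} = -23 - - \frac{5}{8} = -23 + \frac{5}{8} = - \frac{179}{8}$)
$\left(-72 - -124\right) G{\left(-57,-20 \right)} = \left(-72 - -124\right) \left(- \frac{179}{8}\right) = \left(-72 + 124\right) \left(- \frac{179}{8}\right) = 52 \left(- \frac{179}{8}\right) = - \frac{2327}{2}$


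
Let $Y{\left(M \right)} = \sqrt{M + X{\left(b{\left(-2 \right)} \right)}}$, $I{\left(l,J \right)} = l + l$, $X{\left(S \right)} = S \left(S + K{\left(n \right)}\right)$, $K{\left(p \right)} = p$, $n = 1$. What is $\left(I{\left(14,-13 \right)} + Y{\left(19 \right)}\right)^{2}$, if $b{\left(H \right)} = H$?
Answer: $\left(28 + \sqrt{21}\right)^{2} \approx 1061.6$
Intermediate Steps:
$X{\left(S \right)} = S \left(1 + S\right)$ ($X{\left(S \right)} = S \left(S + 1\right) = S \left(1 + S\right)$)
$I{\left(l,J \right)} = 2 l$
$Y{\left(M \right)} = \sqrt{2 + M}$ ($Y{\left(M \right)} = \sqrt{M - 2 \left(1 - 2\right)} = \sqrt{M - -2} = \sqrt{M + 2} = \sqrt{2 + M}$)
$\left(I{\left(14,-13 \right)} + Y{\left(19 \right)}\right)^{2} = \left(2 \cdot 14 + \sqrt{2 + 19}\right)^{2} = \left(28 + \sqrt{21}\right)^{2}$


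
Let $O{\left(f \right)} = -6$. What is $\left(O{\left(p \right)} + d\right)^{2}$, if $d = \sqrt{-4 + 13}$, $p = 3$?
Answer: $9$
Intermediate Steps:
$d = 3$ ($d = \sqrt{9} = 3$)
$\left(O{\left(p \right)} + d\right)^{2} = \left(-6 + 3\right)^{2} = \left(-3\right)^{2} = 9$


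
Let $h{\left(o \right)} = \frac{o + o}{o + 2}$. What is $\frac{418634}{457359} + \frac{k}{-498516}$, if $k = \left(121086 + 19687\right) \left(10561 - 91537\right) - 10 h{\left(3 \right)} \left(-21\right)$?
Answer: $\frac{434479254032959}{19000064937} \approx 22867.0$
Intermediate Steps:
$h{\left(o \right)} = \frac{2 o}{2 + o}$
$k = -11399234196$ ($k = \left(121086 + 19687\right) \left(10561 - 91537\right) - 10 \cdot 2 \cdot 3 \frac{1}{2 + 3} \left(-21\right) = 140773 \left(-80976\right) - 10 \cdot 2 \cdot 3 \cdot \frac{1}{5} \left(-21\right) = -11399234448 - 10 \cdot 2 \cdot 3 \cdot \frac{1}{5} \left(-21\right) = -11399234448 - 10 \cdot \frac{6}{5} \left(-21\right) = -11399234448 - 12 \left(-21\right) = -11399234448 - -252 = -11399234448 + 252 = -11399234196$)
$\frac{418634}{457359} + \frac{k}{-498516} = \frac{418634}{457359} - \frac{11399234196}{-498516} = 418634 \cdot \frac{1}{457359} - - \frac{949936183}{41543} = \frac{418634}{457359} + \frac{949936183}{41543} = \frac{434479254032959}{19000064937}$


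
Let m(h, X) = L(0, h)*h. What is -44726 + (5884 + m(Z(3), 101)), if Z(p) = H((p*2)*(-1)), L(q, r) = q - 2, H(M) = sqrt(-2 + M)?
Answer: -38842 - 4*I*sqrt(2) ≈ -38842.0 - 5.6569*I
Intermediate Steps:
L(q, r) = -2 + q
Z(p) = sqrt(-2 - 2*p) (Z(p) = sqrt(-2 + (p*2)*(-1)) = sqrt(-2 + (2*p)*(-1)) = sqrt(-2 - 2*p))
m(h, X) = -2*h (m(h, X) = (-2 + 0)*h = -2*h)
-44726 + (5884 + m(Z(3), 101)) = -44726 + (5884 - 2*sqrt(-2 - 2*3)) = -44726 + (5884 - 2*sqrt(-2 - 6)) = -44726 + (5884 - 4*I*sqrt(2)) = -38842 - 4*I*sqrt(2)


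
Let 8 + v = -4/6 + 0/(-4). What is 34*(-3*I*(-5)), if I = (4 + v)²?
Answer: 33320/3 ≈ 11107.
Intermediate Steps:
v = -26/3 (v = -8 + (-4/6 + 0/(-4)) = -8 + (-4*⅙ + 0*(-¼)) = -8 + (-⅔ + 0) = -8 - ⅔ = -26/3 ≈ -8.6667)
I = 196/9 (I = (4 - 26/3)² = (-14/3)² = 196/9 ≈ 21.778)
34*(-3*I*(-5)) = 34*(-3*196/9*(-5)) = 34*(-196/3*(-5)) = 34*(980/3) = 33320/3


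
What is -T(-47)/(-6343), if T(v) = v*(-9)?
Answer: 423/6343 ≈ 0.066688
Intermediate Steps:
T(v) = -9*v
-T(-47)/(-6343) = -(-9)*(-47)/(-6343) = -1*423*(-1/6343) = -423*(-1/6343) = 423/6343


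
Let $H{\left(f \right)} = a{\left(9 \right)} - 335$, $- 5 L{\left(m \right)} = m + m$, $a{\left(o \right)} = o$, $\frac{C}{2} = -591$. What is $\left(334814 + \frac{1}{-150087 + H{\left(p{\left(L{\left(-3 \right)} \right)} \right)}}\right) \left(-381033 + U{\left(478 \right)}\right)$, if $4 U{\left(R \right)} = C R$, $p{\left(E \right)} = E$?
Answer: $- \frac{26302319037129042}{150413} \approx -1.7487 \cdot 10^{11}$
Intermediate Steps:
$C = -1182$ ($C = 2 \left(-591\right) = -1182$)
$L{\left(m \right)} = - \frac{2 m}{5}$ ($L{\left(m \right)} = - \frac{m + m}{5} = - \frac{2 m}{5}$)
$H{\left(f \right)} = -326$ ($H{\left(f \right)} = 9 - 335 = -326$)
$U{\left(R \right)} = - \frac{591 R}{2}$ ($U{\left(R \right)} = \frac{\left(-1182\right) R}{4} = - \frac{591 R}{2}$)
$\left(334814 + \frac{1}{-150087 + H{\left(p{\left(L{\left(-3 \right)} \right)} \right)}}\right) \left(-381033 + U{\left(478 \right)}\right) = \left(334814 + \frac{1}{-150087 - 326}\right) \left(-381033 - 141249\right) = \left(334814 + \frac{1}{-150413}\right) \left(-381033 - 141249\right) = \left(334814 - \frac{1}{150413}\right) \left(-522282\right) = \frac{50360378181}{150413} \left(-522282\right) = - \frac{26302319037129042}{150413}$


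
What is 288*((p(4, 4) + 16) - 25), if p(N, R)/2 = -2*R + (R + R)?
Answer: -2592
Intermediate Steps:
p(N, R) = 0 (p(N, R) = 2*(-2*R + (R + R)) = 2*(-2*R + 2*R) = 2*0 = 0)
288*((p(4, 4) + 16) - 25) = 288*((0 + 16) - 25) = 288*(16 - 25) = 288*(-9) = -2592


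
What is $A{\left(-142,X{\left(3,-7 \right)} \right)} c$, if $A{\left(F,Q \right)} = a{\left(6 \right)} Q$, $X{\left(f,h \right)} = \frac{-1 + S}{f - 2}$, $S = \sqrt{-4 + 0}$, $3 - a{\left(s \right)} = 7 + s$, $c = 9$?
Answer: $90 - 180 i \approx 90.0 - 180.0 i$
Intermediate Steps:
$a{\left(s \right)} = -4 - s$ ($a{\left(s \right)} = 3 - \left(7 + s\right) = -4 - s$)
$S = 2 i$ ($S = \sqrt{-4} = 2 i \approx 2.0 i$)
$X{\left(f,h \right)} = \frac{-1 + 2 i}{-2 + f}$ ($X{\left(f,h \right)} = \frac{-1 + 2 i}{f - 2} = \frac{-1 + 2 i}{-2 + f}$)
$A{\left(F,Q \right)} = - 10 Q$ ($A{\left(F,Q \right)} = \left(-4 - 6\right) Q = - 10 Q$)
$A{\left(-142,X{\left(3,-7 \right)} \right)} c = - 10 \frac{-1 + 2 i}{-2 + 3} \cdot 9 = - 10 \frac{-1 + 2 i}{1} \cdot 9 = - 10 \cdot 1 \left(-1 + 2 i\right) 9 = - 10 \left(-1 + 2 i\right) 9 = \left(10 - 20 i\right) 9 = 90 - 180 i$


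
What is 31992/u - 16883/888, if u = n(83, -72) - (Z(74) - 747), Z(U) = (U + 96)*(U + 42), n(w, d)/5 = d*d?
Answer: -88877305/6168936 ≈ -14.407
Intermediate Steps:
n(w, d) = 5*d**2 (n(w, d) = 5*(d*d) = 5*d**2)
Z(U) = (42 + U)*(96 + U) (Z(U) = (96 + U)*(42 + U) = (42 + U)*(96 + U))
u = 6947 (u = 5*(-72)**2 - ((4032 + 74**2 + 138*74) - 747) = 5*5184 - ((4032 + 5476 + 10212) - 747) = 25920 - (19720 - 747) = 25920 - 1*18973 = 25920 - 18973 = 6947)
31992/u - 16883/888 = 31992/6947 - 16883/888 = -88877305/6168936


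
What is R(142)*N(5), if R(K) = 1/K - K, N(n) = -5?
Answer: 100815/142 ≈ 709.96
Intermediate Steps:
R(142)*N(5) = (1/142 - 1*142)*(-5) = (1/142 - 142)*(-5) = -20163/142*(-5) = 100815/142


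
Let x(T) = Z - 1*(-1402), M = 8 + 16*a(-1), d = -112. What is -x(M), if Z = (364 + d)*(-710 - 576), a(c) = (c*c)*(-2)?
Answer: 322670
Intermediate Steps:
a(c) = -2*c² (a(c) = c²*(-2) = -2*c²)
Z = -324072 (Z = (364 - 112)*(-710 - 576) = 252*(-1286) = -324072)
M = -24 (M = 8 + 16*(-2*(-1)²) = 8 + 16*(-2*1) = 8 + 16*(-2) = 8 - 32 = -24)
x(T) = -322670 (x(T) = -324072 - 1*(-1402) = -324072 + 1402 = -322670)
-x(M) = -1*(-322670) = 322670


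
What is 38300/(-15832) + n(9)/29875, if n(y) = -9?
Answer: -286088747/118245250 ≈ -2.4195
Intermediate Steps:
38300/(-15832) + n(9)/29875 = 38300/(-15832) - 9/29875 = 38300*(-1/15832) - 9*1/29875 = -9575/3958 - 9/29875 = -286088747/118245250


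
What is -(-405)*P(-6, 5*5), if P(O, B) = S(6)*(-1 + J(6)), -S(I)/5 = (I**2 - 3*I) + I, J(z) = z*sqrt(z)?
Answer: 48600 - 291600*sqrt(6) ≈ -6.6567e+5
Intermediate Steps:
J(z) = z**(3/2)
S(I) = -5*I**2 + 10*I (S(I) = -5*((I**2 - 3*I) + I) = -5*(I**2 - 2*I) = -5*I**2 + 10*I)
P(O, B) = 120 - 720*sqrt(6) (P(O, B) = (5*6*(2 - 1*6))*(-1 + 6**(3/2)) = (5*6*(2 - 6))*(-1 + 6*sqrt(6)) = (5*6*(-4))*(-1 + 6*sqrt(6)) = -120*(-1 + 6*sqrt(6)) = 120 - 720*sqrt(6))
-(-405)*P(-6, 5*5) = -(-405)*(120 - 720*sqrt(6)) = -(-48600 + 291600*sqrt(6)) = 48600 - 291600*sqrt(6)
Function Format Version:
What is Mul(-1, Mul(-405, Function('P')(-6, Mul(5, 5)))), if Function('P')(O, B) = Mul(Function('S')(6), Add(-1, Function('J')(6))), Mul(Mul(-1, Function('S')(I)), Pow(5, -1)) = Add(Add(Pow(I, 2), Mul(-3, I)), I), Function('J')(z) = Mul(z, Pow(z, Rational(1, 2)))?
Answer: Add(48600, Mul(-291600, Pow(6, Rational(1, 2)))) ≈ -6.6567e+5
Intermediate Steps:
Function('J')(z) = Pow(z, Rational(3, 2))
Function('S')(I) = Add(Mul(-5, Pow(I, 2)), Mul(10, I)) (Function('S')(I) = Mul(-5, Add(Add(Pow(I, 2), Mul(-3, I)), I)) = Mul(-5, Add(Pow(I, 2), Mul(-2, I))) = Add(Mul(-5, Pow(I, 2)), Mul(10, I)))
Function('P')(O, B) = Add(120, Mul(-720, Pow(6, Rational(1, 2)))) (Function('P')(O, B) = Mul(Mul(5, 6, Add(2, Mul(-1, 6))), Add(-1, Pow(6, Rational(3, 2)))) = Mul(Mul(5, 6, Add(2, -6)), Add(-1, Mul(6, Pow(6, Rational(1, 2))))) = Mul(Mul(5, 6, -4), Add(-1, Mul(6, Pow(6, Rational(1, 2))))) = Mul(-120, Add(-1, Mul(6, Pow(6, Rational(1, 2))))) = Add(120, Mul(-720, Pow(6, Rational(1, 2)))))
Mul(-1, Mul(-405, Function('P')(-6, Mul(5, 5)))) = Mul(-1, Mul(-405, Add(120, Mul(-720, Pow(6, Rational(1, 2)))))) = Mul(-1, Add(-48600, Mul(291600, Pow(6, Rational(1, 2))))) = Add(48600, Mul(-291600, Pow(6, Rational(1, 2))))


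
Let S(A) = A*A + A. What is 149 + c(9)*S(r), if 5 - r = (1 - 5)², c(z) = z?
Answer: 1139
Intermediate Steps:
r = -11 (r = 5 - (1 - 5)² = 5 - 1*(-4)² = 5 - 1*16 = 5 - 16 = -11)
S(A) = A + A² (S(A) = A² + A = A + A²)
149 + c(9)*S(r) = 149 + 9*(-11*(1 - 11)) = 149 + 9*(-11*(-10)) = 149 + 9*110 = 149 + 990 = 1139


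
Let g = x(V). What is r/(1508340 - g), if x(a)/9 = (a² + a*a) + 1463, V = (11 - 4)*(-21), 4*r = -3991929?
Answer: -1330643/1474948 ≈ -0.90216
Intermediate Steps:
r = -3991929/4 (r = (¼)*(-3991929) = -3991929/4 ≈ -9.9798e+5)
V = -147 (V = 7*(-21) = -147)
x(a) = 13167 + 18*a² (x(a) = 9*((a² + a*a) + 1463) = 9*((a² + a²) + 1463) = 9*(2*a² + 1463) = 9*(1463 + 2*a²) = 13167 + 18*a²)
g = 402129 (g = 13167 + 18*(-147)² = 13167 + 18*21609 = 13167 + 388962 = 402129)
r/(1508340 - g) = -3991929/(4*(1508340 - 1*402129)) = -3991929/(4*(1508340 - 402129)) = -3991929/4/1106211 = -3991929/4*1/1106211 = -1330643/1474948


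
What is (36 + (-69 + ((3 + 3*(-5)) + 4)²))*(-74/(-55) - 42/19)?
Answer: -28024/1045 ≈ -26.817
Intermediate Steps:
(36 + (-69 + ((3 + 3*(-5)) + 4)²))*(-74/(-55) - 42/19) = (36 + (-69 + ((3 - 15) + 4)²))*(-74*(-1/55) - 42*1/19) = (36 + (-69 + (-12 + 4)²))*(74/55 - 42/19) = (36 + (-69 + (-8)²))*(-904/1045) = (36 + (-69 + 64))*(-904/1045) = (36 - 5)*(-904/1045) = 31*(-904/1045) = -28024/1045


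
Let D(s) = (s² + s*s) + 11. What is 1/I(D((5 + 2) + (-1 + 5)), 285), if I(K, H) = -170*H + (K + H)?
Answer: -1/47912 ≈ -2.0872e-5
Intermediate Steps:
D(s) = 11 + 2*s² (D(s) = (s² + s²) + 11 = 2*s² + 11 = 11 + 2*s²)
I(K, H) = K - 169*H (I(K, H) = -170*H + (H + K) = K - 169*H)
1/I(D((5 + 2) + (-1 + 5)), 285) = 1/((11 + 2*((5 + 2) + (-1 + 5))²) - 169*285) = 1/((11 + 2*(7 + 4)²) - 48165) = 1/((11 + 2*11²) - 48165) = 1/((11 + 2*121) - 48165) = 1/((11 + 242) - 48165) = 1/(253 - 48165) = 1/(-47912) = -1/47912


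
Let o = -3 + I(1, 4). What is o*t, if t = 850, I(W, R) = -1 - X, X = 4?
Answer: -6800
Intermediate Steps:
I(W, R) = -5 (I(W, R) = -1 - 1*4 = -1 - 4 = -5)
o = -8 (o = -3 - 5 = -8)
o*t = -8*850 = -6800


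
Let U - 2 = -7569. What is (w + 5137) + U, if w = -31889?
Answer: -34319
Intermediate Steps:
U = -7567 (U = 2 - 7569 = -7567)
(w + 5137) + U = (-31889 + 5137) - 7567 = -26752 - 7567 = -34319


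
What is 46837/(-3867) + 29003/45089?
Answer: -1999678892/174359163 ≈ -11.469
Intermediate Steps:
46837/(-3867) + 29003/45089 = 46837*(-1/3867) + 29003*(1/45089) = -46837/3867 + 29003/45089 = -1999678892/174359163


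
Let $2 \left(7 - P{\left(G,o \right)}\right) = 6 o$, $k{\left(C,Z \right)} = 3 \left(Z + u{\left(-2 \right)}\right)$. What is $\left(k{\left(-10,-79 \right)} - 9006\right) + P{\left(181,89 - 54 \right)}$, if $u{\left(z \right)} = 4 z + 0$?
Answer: $-9365$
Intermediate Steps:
$u{\left(z \right)} = 4 z$
$k{\left(C,Z \right)} = -24 + 3 Z$ ($k{\left(C,Z \right)} = 3 \left(Z + 4 \left(-2\right)\right) = 3 \left(Z - 8\right) = 3 \left(-8 + Z\right) = -24 + 3 Z$)
$P{\left(G,o \right)} = 7 - 3 o$ ($P{\left(G,o \right)} = 7 - \frac{6 o}{2} = 7 - 3 o$)
$\left(k{\left(-10,-79 \right)} - 9006\right) + P{\left(181,89 - 54 \right)} = \left(\left(-24 + 3 \left(-79\right)\right) - 9006\right) + \left(7 - 3 \left(89 - 54\right)\right) = \left(\left(-24 - 237\right) - 9006\right) + \left(7 - 3 \left(89 - 54\right)\right) = \left(-261 - 9006\right) + \left(7 - 105\right) = -9267 + \left(7 - 105\right) = -9267 - 98 = -9365$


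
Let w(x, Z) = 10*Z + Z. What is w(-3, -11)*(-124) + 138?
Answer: 15142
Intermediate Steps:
w(x, Z) = 11*Z
w(-3, -11)*(-124) + 138 = (11*(-11))*(-124) + 138 = -121*(-124) + 138 = 15004 + 138 = 15142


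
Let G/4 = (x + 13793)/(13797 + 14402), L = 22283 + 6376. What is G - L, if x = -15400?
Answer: -808161569/28199 ≈ -28659.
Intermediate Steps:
L = 28659
G = -6428/28199 (G = 4*((-15400 + 13793)/(13797 + 14402)) = 4*(-1607/28199) = -6428/28199 ≈ -0.22795)
G - L = -6428/28199 - 1*28659 = -6428/28199 - 28659 = -808161569/28199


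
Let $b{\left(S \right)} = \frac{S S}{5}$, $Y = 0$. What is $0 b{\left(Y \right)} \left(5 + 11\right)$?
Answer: $0$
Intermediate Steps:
$b{\left(S \right)} = \frac{S^{2}}{5}$ ($b{\left(S \right)} = S^{2} \cdot \frac{1}{5} = \frac{S^{2}}{5}$)
$0 b{\left(Y \right)} \left(5 + 11\right) = 0 \frac{0^{2}}{5} \left(5 + 11\right) = 0 \cdot \frac{1}{5} \cdot 0 \cdot 16 = 0 \cdot 0 \cdot 16 = 0 \cdot 16 = 0$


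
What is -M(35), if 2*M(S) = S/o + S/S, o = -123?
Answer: -44/123 ≈ -0.35772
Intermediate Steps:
M(S) = 1/2 - S/246 (M(S) = (S/(-123) + S/S)/2 = (S*(-1/123) + 1)/2 = (-S/123 + 1)/2 = (1 - S/123)/2 = 1/2 - S/246)
-M(35) = -(1/2 - 1/246*35) = -(1/2 - 35/246) = -1*44/123 = -44/123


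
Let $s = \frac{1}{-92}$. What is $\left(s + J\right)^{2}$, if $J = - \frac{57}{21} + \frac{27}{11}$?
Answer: $\frac{3674889}{50183056} \approx 0.07323$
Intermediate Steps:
$s = - \frac{1}{92} \approx -0.01087$
$J = - \frac{20}{77}$ ($J = \left(-57\right) \frac{1}{21} + 27 \cdot \frac{1}{11} = - \frac{19}{7} + \frac{27}{11} = - \frac{20}{77} \approx -0.25974$)
$\left(s + J\right)^{2} = \left(- \frac{1}{92} - \frac{20}{77}\right)^{2} = \left(- \frac{1917}{7084}\right)^{2} = \frac{3674889}{50183056}$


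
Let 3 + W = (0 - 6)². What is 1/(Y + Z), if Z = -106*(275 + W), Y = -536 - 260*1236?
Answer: -1/354544 ≈ -2.8205e-6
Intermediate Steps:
W = 33 (W = -3 + (0 - 6)² = -3 + (-6)² = -3 + 36 = 33)
Y = -321896 (Y = -536 - 321360 = -321896)
Z = -32648 (Z = -106*(275 + 33) = -106*308 = -32648)
1/(Y + Z) = 1/(-321896 - 32648) = 1/(-354544) = -1/354544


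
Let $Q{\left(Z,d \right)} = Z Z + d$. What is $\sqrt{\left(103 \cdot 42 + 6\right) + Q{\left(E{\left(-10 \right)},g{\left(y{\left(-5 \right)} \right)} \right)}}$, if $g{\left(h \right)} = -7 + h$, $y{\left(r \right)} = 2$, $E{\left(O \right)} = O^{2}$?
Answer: $\sqrt{14327} \approx 119.7$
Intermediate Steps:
$Q{\left(Z,d \right)} = d + Z^{2}$ ($Q{\left(Z,d \right)} = Z^{2} + d = d + Z^{2}$)
$\sqrt{\left(103 \cdot 42 + 6\right) + Q{\left(E{\left(-10 \right)},g{\left(y{\left(-5 \right)} \right)} \right)}} = \sqrt{\left(103 \cdot 42 + 6\right) + \left(\left(-7 + 2\right) + \left(\left(-10\right)^{2}\right)^{2}\right)} = \sqrt{\left(4326 + 6\right) - \left(5 - 100^{2}\right)} = \sqrt{4332 + \left(-5 + 10000\right)} = \sqrt{4332 + 9995} = \sqrt{14327}$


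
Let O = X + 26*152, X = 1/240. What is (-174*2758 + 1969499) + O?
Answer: 358454161/240 ≈ 1.4936e+6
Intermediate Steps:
X = 1/240 ≈ 0.0041667
O = 948481/240 (O = 1/240 + 26*152 = 1/240 + 3952 = 948481/240 ≈ 3952.0)
(-174*2758 + 1969499) + O = (-174*2758 + 1969499) + 948481/240 = (-479892 + 1969499) + 948481/240 = 1489607 + 948481/240 = 358454161/240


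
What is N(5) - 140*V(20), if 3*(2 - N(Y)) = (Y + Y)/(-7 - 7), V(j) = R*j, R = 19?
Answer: -1117153/21 ≈ -53198.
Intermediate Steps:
V(j) = 19*j
N(Y) = 2 + Y/21 (N(Y) = 2 - (Y + Y)/(3*(-7 - 7)) = 2 - 2*Y/(3*(-14)) = 2 - 2*Y*(-1)/(3*14) = 2 - (-1)*Y/21 = 2 + Y/21)
N(5) - 140*V(20) = (2 + (1/21)*5) - 2660*20 = (2 + 5/21) - 140*380 = 47/21 - 53200 = -1117153/21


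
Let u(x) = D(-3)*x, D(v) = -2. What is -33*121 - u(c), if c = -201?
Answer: -4395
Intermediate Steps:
u(x) = -2*x
-33*121 - u(c) = -33*121 - (-2)*(-201) = -3993 - 1*402 = -3993 - 402 = -4395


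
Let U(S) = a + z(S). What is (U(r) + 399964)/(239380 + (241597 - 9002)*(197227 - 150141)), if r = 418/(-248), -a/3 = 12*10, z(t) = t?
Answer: 49550687/1358073736200 ≈ 3.6486e-5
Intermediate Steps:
a = -360 (a = -36*10 = -3*120 = -360)
r = -209/124 (r = 418*(-1/248) = -209/124 ≈ -1.6855)
U(S) = -360 + S
(U(r) + 399964)/(239380 + (241597 - 9002)*(197227 - 150141)) = ((-360 - 209/124) + 399964)/(239380 + (241597 - 9002)*(197227 - 150141)) = (-44849/124 + 399964)/(239380 + 232595*47086) = 49550687/(124*(239380 + 10951968170)) = (49550687/124)/10952207550 = (49550687/124)*(1/10952207550) = 49550687/1358073736200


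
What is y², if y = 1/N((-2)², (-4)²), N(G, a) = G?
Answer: 1/16 ≈ 0.062500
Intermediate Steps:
y = ¼ (y = 1/((-2)²) = 1/4 = ¼ ≈ 0.25000)
y² = (¼)² = 1/16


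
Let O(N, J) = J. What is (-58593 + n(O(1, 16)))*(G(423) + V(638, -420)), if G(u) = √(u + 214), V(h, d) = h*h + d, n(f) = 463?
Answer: -23637053120 - 406910*√13 ≈ -2.3639e+10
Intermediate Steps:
V(h, d) = d + h² (V(h, d) = h² + d = d + h²)
G(u) = √(214 + u)
(-58593 + n(O(1, 16)))*(G(423) + V(638, -420)) = (-58593 + 463)*(√(214 + 423) + (-420 + 638²)) = -58130*(√637 + (-420 + 407044)) = -58130*(7*√13 + 406624) = -58130*(406624 + 7*√13) = -23637053120 - 406910*√13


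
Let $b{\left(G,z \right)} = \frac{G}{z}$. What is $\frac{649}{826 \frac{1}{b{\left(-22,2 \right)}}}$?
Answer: $- \frac{121}{14} \approx -8.6429$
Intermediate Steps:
$\frac{649}{826 \frac{1}{b{\left(-22,2 \right)}}} = \frac{649}{826 \frac{1}{\left(-22\right) \frac{1}{2}}} = \frac{649}{826 \frac{1}{-11}} = \frac{649}{826 \left(- \frac{1}{11}\right)} = \frac{649}{- \frac{826}{11}} = 649 \left(- \frac{11}{826}\right) = - \frac{121}{14}$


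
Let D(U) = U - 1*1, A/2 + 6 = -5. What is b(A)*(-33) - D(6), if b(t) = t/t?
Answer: -38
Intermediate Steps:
A = -22 (A = -12 + 2*(-5) = -12 - 10 = -22)
D(U) = -1 + U (D(U) = U - 1 = -1 + U)
b(t) = 1
b(A)*(-33) - D(6) = 1*(-33) - (-1 + 6) = -33 - 1*5 = -33 - 5 = -38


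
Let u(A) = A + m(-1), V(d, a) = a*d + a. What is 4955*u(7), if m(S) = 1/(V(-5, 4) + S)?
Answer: 584690/17 ≈ 34394.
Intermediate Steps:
V(d, a) = a + a*d
m(S) = 1/(-16 + S) (m(S) = 1/(4*(1 - 5) + S) = 1/(4*(-4) + S) = 1/(-16 + S))
u(A) = -1/17 + A (u(A) = A + 1/(-16 - 1) = A + 1/(-17) = A - 1/17 = -1/17 + A)
4955*u(7) = 4955*(-1/17 + 7) = 4955*(118/17) = 584690/17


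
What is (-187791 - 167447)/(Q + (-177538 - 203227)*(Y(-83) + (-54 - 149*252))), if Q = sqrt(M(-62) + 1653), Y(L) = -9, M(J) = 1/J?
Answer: -317000485053252/12779457327142762307 + 355238*sqrt(6354070)/12715560040507048495465 ≈ -2.4805e-5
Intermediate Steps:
Q = sqrt(6354070)/62 (Q = sqrt(1/(-62) + 1653) = sqrt(-1/62 + 1653) = sqrt(102485/62) = sqrt(6354070)/62 ≈ 40.657)
(-187791 - 167447)/(Q + (-177538 - 203227)*(Y(-83) + (-54 - 149*252))) = (-187791 - 167447)/(sqrt(6354070)/62 + (-177538 - 203227)*(-9 + (-54 - 149*252))) = -355238/(sqrt(6354070)/62 - 380765*(-9 + (-54 - 37548))) = -355238/(sqrt(6354070)/62 - 380765*(-9 - 37602)) = -355238/(sqrt(6354070)/62 - 380765*(-37611)) = -355238/(sqrt(6354070)/62 + 14320952415) = -355238/(14320952415 + sqrt(6354070)/62)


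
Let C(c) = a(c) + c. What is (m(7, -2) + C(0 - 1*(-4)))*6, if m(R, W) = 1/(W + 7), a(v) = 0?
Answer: 126/5 ≈ 25.200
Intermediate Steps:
m(R, W) = 1/(7 + W)
C(c) = c (C(c) = 0 + c = c)
(m(7, -2) + C(0 - 1*(-4)))*6 = (1/(7 - 2) + (0 - 1*(-4)))*6 = (1/5 + (0 + 4))*6 = (1/5 + 4)*6 = (21/5)*6 = 126/5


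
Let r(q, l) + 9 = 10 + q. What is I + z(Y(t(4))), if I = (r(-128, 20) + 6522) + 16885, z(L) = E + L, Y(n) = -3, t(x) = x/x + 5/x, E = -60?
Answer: 23217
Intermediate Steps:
r(q, l) = 1 + q (r(q, l) = -9 + (10 + q) = 1 + q)
t(x) = 1 + 5/x
z(L) = -60 + L
I = 23280 (I = ((1 - 128) + 6522) + 16885 = (-127 + 6522) + 16885 = 6395 + 16885 = 23280)
I + z(Y(t(4))) = 23280 + (-60 - 3) = 23280 - 63 = 23217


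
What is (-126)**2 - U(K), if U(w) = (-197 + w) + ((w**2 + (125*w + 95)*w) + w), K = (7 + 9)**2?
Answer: -8266295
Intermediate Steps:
K = 256 (K = 16**2 = 256)
U(w) = -197 + w**2 + 2*w + w*(95 + 125*w) (U(w) = (-197 + w) + ((w**2 + (95 + 125*w)*w) + w) = (-197 + w) + ((w**2 + w*(95 + 125*w)) + w) = (-197 + w) + (w + w**2 + w*(95 + 125*w)) = -197 + w**2 + 2*w + w*(95 + 125*w))
(-126)**2 - U(K) = (-126)**2 - (-197 + 97*256 + 126*256**2) = 15876 - (-197 + 24832 + 126*65536) = 15876 - (-197 + 24832 + 8257536) = 15876 - 1*8282171 = 15876 - 8282171 = -8266295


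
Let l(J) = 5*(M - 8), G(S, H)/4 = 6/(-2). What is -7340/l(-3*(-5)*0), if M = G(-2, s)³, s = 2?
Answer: 367/434 ≈ 0.84562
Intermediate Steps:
G(S, H) = -12 (G(S, H) = 4*(6/(-2)) = 4*(6*(-½)) = 4*(-3) = -12)
M = -1728 (M = (-12)³ = -1728)
l(J) = -8680 (l(J) = 5*(-1728 - 8) = 5*(-1736) = -8680)
-7340/l(-3*(-5)*0) = -7340/(-8680) = -7340*(-1/8680) = 367/434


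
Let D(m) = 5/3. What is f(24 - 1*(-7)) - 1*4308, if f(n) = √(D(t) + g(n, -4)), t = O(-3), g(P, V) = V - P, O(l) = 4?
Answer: -4308 + 10*I*√3/3 ≈ -4308.0 + 5.7735*I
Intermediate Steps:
t = 4
D(m) = 5/3 (D(m) = 5*(⅓) = 5/3)
f(n) = √(-7/3 - n) (f(n) = √(5/3 + (-4 - n)) = √(-7/3 - n))
f(24 - 1*(-7)) - 1*4308 = √(-21 - 9*(24 - 1*(-7)))/3 - 1*4308 = √(-21 - 9*(24 + 7))/3 - 4308 = √(-21 - 9*31)/3 - 4308 = √(-21 - 279)/3 - 4308 = √(-300)/3 - 4308 = (10*I*√3)/3 - 4308 = 10*I*√3/3 - 4308 = -4308 + 10*I*√3/3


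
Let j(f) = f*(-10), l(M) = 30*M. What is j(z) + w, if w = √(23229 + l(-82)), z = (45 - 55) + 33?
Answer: -230 + √20769 ≈ -85.885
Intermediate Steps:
z = 23 (z = -10 + 33 = 23)
j(f) = -10*f
w = √20769 (w = √(23229 + 30*(-82)) = √(23229 - 2460) = √20769 ≈ 144.11)
j(z) + w = -10*23 + √20769 = -230 + √20769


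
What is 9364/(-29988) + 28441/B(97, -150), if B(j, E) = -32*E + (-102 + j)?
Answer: 28856726/5135445 ≈ 5.6191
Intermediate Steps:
B(j, E) = -102 + j - 32*E
9364/(-29988) + 28441/B(97, -150) = 9364/(-29988) + 28441/(-102 + 97 - 32*(-150)) = 9364*(-1/29988) + 28441/(-102 + 97 + 4800) = -2341/7497 + 28441/4795 = -2341/7497 + 28441*(1/4795) = -2341/7497 + 4063/685 = 28856726/5135445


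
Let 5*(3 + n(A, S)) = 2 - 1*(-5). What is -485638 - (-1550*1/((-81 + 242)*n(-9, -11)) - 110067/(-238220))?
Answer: -4656531669593/9588355 ≈ -4.8564e+5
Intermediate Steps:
n(A, S) = -8/5 (n(A, S) = -3 + (2 - 1*(-5))/5 = -3 + (2 + 5)/5 = -3 + (1/5)*7 = -3 + 7/5 = -8/5)
-485638 - (-1550*1/((-81 + 242)*n(-9, -11)) - 110067/(-238220)) = -485638 - (-1550*(-5/(8*(-81 + 242))) - 110067/(-238220)) = -485638 - (-1550/((-8/5*161)) - 110067*(-1/238220)) = -485638 - (-1550/(-1288/5) + 110067/238220) = -485638 - (-1550*(-5/1288) + 110067/238220) = -485638 - (3875/644 + 110067/238220) = -485638 - 1*62124103/9588355 = -485638 - 62124103/9588355 = -4656531669593/9588355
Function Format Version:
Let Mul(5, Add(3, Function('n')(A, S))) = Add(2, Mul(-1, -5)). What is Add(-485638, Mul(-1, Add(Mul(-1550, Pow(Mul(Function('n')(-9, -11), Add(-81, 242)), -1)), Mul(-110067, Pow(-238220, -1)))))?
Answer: Rational(-4656531669593, 9588355) ≈ -4.8564e+5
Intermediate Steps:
Function('n')(A, S) = Rational(-8, 5) (Function('n')(A, S) = Add(-3, Mul(Rational(1, 5), Add(2, Mul(-1, -5)))) = Add(-3, Mul(Rational(1, 5), Add(2, 5))) = Add(-3, Mul(Rational(1, 5), 7)) = Add(-3, Rational(7, 5)) = Rational(-8, 5))
Add(-485638, Mul(-1, Add(Mul(-1550, Pow(Mul(Function('n')(-9, -11), Add(-81, 242)), -1)), Mul(-110067, Pow(-238220, -1))))) = Add(-485638, Mul(-1, Add(Mul(-1550, Pow(Mul(Rational(-8, 5), Add(-81, 242)), -1)), Mul(-110067, Pow(-238220, -1))))) = Add(-485638, Mul(-1, Add(Mul(-1550, Pow(Mul(Rational(-8, 5), 161), -1)), Mul(-110067, Rational(-1, 238220))))) = Add(-485638, Mul(-1, Add(Mul(-1550, Pow(Rational(-1288, 5), -1)), Rational(110067, 238220)))) = Add(-485638, Mul(-1, Add(Mul(-1550, Rational(-5, 1288)), Rational(110067, 238220)))) = Add(-485638, Mul(-1, Add(Rational(3875, 644), Rational(110067, 238220)))) = Add(-485638, Mul(-1, Rational(62124103, 9588355))) = Add(-485638, Rational(-62124103, 9588355)) = Rational(-4656531669593, 9588355)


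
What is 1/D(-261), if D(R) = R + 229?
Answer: -1/32 ≈ -0.031250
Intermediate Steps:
D(R) = 229 + R
1/D(-261) = 1/(229 - 261) = 1/(-32) = -1/32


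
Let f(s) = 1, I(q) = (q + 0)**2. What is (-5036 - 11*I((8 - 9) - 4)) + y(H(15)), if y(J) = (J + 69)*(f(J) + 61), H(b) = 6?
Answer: -661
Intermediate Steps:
I(q) = q**2
y(J) = 4278 + 62*J (y(J) = (J + 69)*(1 + 61) = (69 + J)*62 = 4278 + 62*J)
(-5036 - 11*I((8 - 9) - 4)) + y(H(15)) = (-5036 - 11*((8 - 9) - 4)**2) + (4278 + 62*6) = (-5036 - 11*(-1 - 4)**2) + (4278 + 372) = (-5036 - 11*(-5)**2) + 4650 = (-5036 - 11*25) + 4650 = (-5036 - 275) + 4650 = -5311 + 4650 = -661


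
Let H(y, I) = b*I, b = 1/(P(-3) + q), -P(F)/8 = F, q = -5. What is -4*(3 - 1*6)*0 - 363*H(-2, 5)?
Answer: -1815/19 ≈ -95.526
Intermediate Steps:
P(F) = -8*F
b = 1/19 (b = 1/(-8*(-3) - 5) = 1/(24 - 5) = 1/19 ≈ 0.052632)
H(y, I) = I/19
-4*(3 - 1*6)*0 - 363*H(-2, 5) = -4*(3 - 1*6)*0 - 363*5/19 = -4*(3 - 6)*0 - 363*5/19 = -4*(-3)*0 - 1815/19 = 12*0 - 1815/19 = 0 - 1815/19 = -1815/19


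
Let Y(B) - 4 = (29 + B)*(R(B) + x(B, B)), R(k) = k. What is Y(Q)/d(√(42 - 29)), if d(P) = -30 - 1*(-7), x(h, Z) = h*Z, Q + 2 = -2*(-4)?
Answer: -1474/23 ≈ -64.087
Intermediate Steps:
Q = 6 (Q = -2 - 2*(-4) = -2 + 8 = 6)
x(h, Z) = Z*h
Y(B) = 4 + (29 + B)*(B + B²) (Y(B) = 4 + (29 + B)*(B + B*B) = 4 + (29 + B)*(B + B²))
d(P) = -23 (d(P) = -30 + 7 = -23)
Y(Q)/d(√(42 - 29)) = (4 + 6³ + 29*6 + 30*6²)/(-23) = (4 + 216 + 174 + 30*36)*(-1/23) = (4 + 216 + 174 + 1080)*(-1/23) = 1474*(-1/23) = -1474/23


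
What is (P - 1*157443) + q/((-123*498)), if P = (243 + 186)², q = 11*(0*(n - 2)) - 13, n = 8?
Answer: 1629233905/61254 ≈ 26598.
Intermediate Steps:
q = -13 (q = 11*(0*(8 - 2)) - 13 = 11*(0*6) - 13 = 11*0 - 13 = 0 - 13 = -13)
P = 184041 (P = 429² = 184041)
(P - 1*157443) + q/((-123*498)) = (184041 - 1*157443) - 13/((-123*498)) = (184041 - 157443) - 13/(-61254) = 26598 - 13*(-1/61254) = 26598 + 13/61254 = 1629233905/61254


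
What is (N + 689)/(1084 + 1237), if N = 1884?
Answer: 2573/2321 ≈ 1.1086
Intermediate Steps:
(N + 689)/(1084 + 1237) = (1884 + 689)/(1084 + 1237) = 2573/2321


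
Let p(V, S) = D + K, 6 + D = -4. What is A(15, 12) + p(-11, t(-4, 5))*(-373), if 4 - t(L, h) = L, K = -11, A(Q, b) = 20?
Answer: 7853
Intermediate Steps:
D = -10 (D = -6 - 4 = -10)
t(L, h) = 4 - L
p(V, S) = -21 (p(V, S) = -10 - 11 = -21)
A(15, 12) + p(-11, t(-4, 5))*(-373) = 20 - 21*(-373) = 20 + 7833 = 7853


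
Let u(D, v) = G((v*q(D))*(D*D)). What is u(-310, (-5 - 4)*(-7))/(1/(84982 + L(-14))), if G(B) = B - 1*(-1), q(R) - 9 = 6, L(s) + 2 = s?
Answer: 7716144891966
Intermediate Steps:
L(s) = -2 + s
q(R) = 15 (q(R) = 9 + 6 = 15)
G(B) = 1 + B (G(B) = B + 1 = 1 + B)
u(D, v) = 1 + 15*v*D² (u(D, v) = 1 + (v*15)*(D*D) = 1 + (15*v)*D² = 1 + 15*v*D²)
u(-310, (-5 - 4)*(-7))/(1/(84982 + L(-14))) = (1 + 15*((-5 - 4)*(-7))*(-310)²)/(1/(84982 + (-2 - 14))) = (1 + 15*(-9*(-7))*96100)/(1/(84982 - 16)) = (1 + 15*63*96100)/(1/84966) = (1 + 90814500)/(1/84966) = 90814501*84966 = 7716144891966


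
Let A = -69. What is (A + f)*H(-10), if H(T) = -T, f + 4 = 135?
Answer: 620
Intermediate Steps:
f = 131 (f = -4 + 135 = 131)
(A + f)*H(-10) = (-69 + 131)*(-1*(-10)) = 62*10 = 620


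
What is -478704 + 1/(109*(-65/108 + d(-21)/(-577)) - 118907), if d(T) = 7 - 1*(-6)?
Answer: -3549135244300188/7414049693 ≈ -4.7870e+5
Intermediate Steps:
d(T) = 13 (d(T) = 7 + 6 = 13)
-478704 + 1/(109*(-65/108 + d(-21)/(-577)) - 118907) = -478704 + 1/(109*(-65/108 + 13/(-577)) - 118907) = -478704 + 1/(109*(-65*1/108 + 13*(-1/577)) - 118907) = -478704 + 1/(109*(-65/108 - 13/577) - 118907) = -478704 + 1/(109*(-38909/62316) - 118907) = -478704 + 1/(-4241081/62316 - 118907) = -478704 + 1/(-7414049693/62316) = -478704 - 62316/7414049693 = -3549135244300188/7414049693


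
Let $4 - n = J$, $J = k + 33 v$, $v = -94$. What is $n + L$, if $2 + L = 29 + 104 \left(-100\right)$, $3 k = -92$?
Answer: $- \frac{21709}{3} \approx -7236.3$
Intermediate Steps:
$k = - \frac{92}{3}$ ($k = \frac{1}{3} \left(-92\right) = - \frac{92}{3} \approx -30.667$)
$J = - \frac{9398}{3}$ ($J = - \frac{92}{3} + 33 \left(-94\right) = - \frac{92}{3} - 3102 = - \frac{9398}{3} \approx -3132.7$)
$L = -10373$ ($L = -2 + \left(29 + 104 \left(-100\right)\right) = -2 + \left(29 - 10400\right) = -2 - 10371 = -10373$)
$n = \frac{9410}{3}$ ($n = 4 - - \frac{9398}{3} = 4 + \frac{9398}{3} = \frac{9410}{3} \approx 3136.7$)
$n + L = \frac{9410}{3} - 10373 = - \frac{21709}{3}$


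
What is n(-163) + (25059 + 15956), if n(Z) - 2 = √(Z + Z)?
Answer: 41017 + I*√326 ≈ 41017.0 + 18.055*I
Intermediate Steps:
n(Z) = 2 + √2*√Z (n(Z) = 2 + √(Z + Z) = 2 + √(2*Z) = 2 + √2*√Z)
n(-163) + (25059 + 15956) = (2 + √2*√(-163)) + (25059 + 15956) = (2 + √2*(I*√163)) + 41015 = (2 + I*√326) + 41015 = 41017 + I*√326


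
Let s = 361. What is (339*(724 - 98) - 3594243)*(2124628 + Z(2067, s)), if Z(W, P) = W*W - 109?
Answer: -21634866569232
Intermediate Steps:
Z(W, P) = -109 + W² (Z(W, P) = W² - 109 = -109 + W²)
(339*(724 - 98) - 3594243)*(2124628 + Z(2067, s)) = (339*(724 - 98) - 3594243)*(2124628 + (-109 + 2067²)) = (339*626 - 3594243)*(2124628 + (-109 + 4272489)) = (212214 - 3594243)*(2124628 + 4272380) = -3382029*6397008 = -21634866569232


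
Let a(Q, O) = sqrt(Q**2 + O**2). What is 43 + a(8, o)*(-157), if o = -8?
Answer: 43 - 1256*sqrt(2) ≈ -1733.3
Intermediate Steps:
a(Q, O) = sqrt(O**2 + Q**2)
43 + a(8, o)*(-157) = 43 + sqrt((-8)**2 + 8**2)*(-157) = 43 + sqrt(64 + 64)*(-157) = 43 + sqrt(128)*(-157) = 43 + (8*sqrt(2))*(-157) = 43 - 1256*sqrt(2)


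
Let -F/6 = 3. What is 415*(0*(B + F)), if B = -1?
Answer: 0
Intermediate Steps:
F = -18 (F = -6*3 = -18)
415*(0*(B + F)) = 415*(0*(-1 - 18)) = 415*(0*(-19)) = 415*0 = 0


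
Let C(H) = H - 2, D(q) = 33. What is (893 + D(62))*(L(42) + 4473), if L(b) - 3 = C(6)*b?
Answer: 4300344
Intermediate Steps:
C(H) = -2 + H
L(b) = 3 + 4*b (L(b) = 3 + (-2 + 6)*b = 3 + 4*b)
(893 + D(62))*(L(42) + 4473) = (893 + 33)*((3 + 4*42) + 4473) = 926*((3 + 168) + 4473) = 926*(171 + 4473) = 926*4644 = 4300344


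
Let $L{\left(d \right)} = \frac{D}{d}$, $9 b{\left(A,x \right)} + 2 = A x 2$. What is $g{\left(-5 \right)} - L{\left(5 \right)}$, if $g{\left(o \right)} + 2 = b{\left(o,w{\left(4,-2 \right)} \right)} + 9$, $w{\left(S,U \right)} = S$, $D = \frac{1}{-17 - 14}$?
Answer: $\frac{1088}{465} \approx 2.3398$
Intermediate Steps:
$D = - \frac{1}{31}$ ($D = \frac{1}{-31} = - \frac{1}{31} \approx -0.032258$)
$b{\left(A,x \right)} = - \frac{2}{9} + \frac{2 A x}{9}$ ($b{\left(A,x \right)} = - \frac{2}{9} + \frac{A x 2}{9} = - \frac{2}{9} + \frac{2 A x}{9}$)
$g{\left(o \right)} = \frac{61}{9} + \frac{8 o}{9}$ ($g{\left(o \right)} = -2 + \left(\left(- \frac{2}{9} + \frac{2}{9} o 4\right) + 9\right) = -2 + \left(\left(- \frac{2}{9} + \frac{8 o}{9}\right) + 9\right) = -2 + \left(\frac{79}{9} + \frac{8 o}{9}\right) = \frac{61}{9} + \frac{8 o}{9}$)
$L{\left(d \right)} = - \frac{1}{31 d}$
$g{\left(-5 \right)} - L{\left(5 \right)} = \left(\frac{61}{9} + \frac{8}{9} \left(-5\right)\right) - - \frac{1}{31 \cdot 5} = \left(\frac{61}{9} - \frac{40}{9}\right) - \left(- \frac{1}{31}\right) \frac{1}{5} = \frac{7}{3} - - \frac{1}{155} = \frac{7}{3} + \frac{1}{155} = \frac{1088}{465}$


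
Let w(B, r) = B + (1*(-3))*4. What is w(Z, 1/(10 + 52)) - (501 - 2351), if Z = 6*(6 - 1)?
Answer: 1868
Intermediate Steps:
Z = 30 (Z = 6*5 = 30)
w(B, r) = -12 + B (w(B, r) = B - 3*4 = B - 12 = -12 + B)
w(Z, 1/(10 + 52)) - (501 - 2351) = (-12 + 30) - (501 - 2351) = 18 - 1*(-1850) = 18 + 1850 = 1868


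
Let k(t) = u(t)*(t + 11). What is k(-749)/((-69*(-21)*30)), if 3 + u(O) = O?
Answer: 30832/2415 ≈ 12.767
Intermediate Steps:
u(O) = -3 + O
k(t) = (-3 + t)*(11 + t) (k(t) = (-3 + t)*(t + 11) = (-3 + t)*(11 + t))
k(-749)/((-69*(-21)*30)) = ((-3 - 749)*(11 - 749))/((-69*(-21)*30)) = (-752*(-738))/((1449*30)) = 554976/43470 = 554976*(1/43470) = 30832/2415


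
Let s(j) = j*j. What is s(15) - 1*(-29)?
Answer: 254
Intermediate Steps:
s(j) = j²
s(15) - 1*(-29) = 15² - 1*(-29) = 225 + 29 = 254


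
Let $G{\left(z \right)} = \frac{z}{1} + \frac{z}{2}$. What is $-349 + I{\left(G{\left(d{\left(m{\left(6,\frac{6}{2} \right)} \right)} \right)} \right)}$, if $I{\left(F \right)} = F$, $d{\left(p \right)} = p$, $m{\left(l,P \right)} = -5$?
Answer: $- \frac{713}{2} \approx -356.5$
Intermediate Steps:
$G{\left(z \right)} = \frac{3 z}{2}$ ($G{\left(z \right)} = z 1 + z \frac{1}{2} = z + \frac{z}{2} = \frac{3 z}{2}$)
$-349 + I{\left(G{\left(d{\left(m{\left(6,\frac{6}{2} \right)} \right)} \right)} \right)} = -349 + \frac{3}{2} \left(-5\right) = -349 - \frac{15}{2} = - \frac{713}{2}$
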